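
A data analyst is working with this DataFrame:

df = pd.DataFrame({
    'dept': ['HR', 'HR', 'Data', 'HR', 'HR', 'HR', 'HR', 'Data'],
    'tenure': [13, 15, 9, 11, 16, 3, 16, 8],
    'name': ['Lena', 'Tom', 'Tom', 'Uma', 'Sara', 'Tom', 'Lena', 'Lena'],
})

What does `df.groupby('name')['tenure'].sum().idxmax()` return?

group by name, sum of tenure:
name
Lena    37
Sara    16
Tom     27
Uma     11
Name: tenure, dtype: int64
The label with the largest value is Lena.

Lena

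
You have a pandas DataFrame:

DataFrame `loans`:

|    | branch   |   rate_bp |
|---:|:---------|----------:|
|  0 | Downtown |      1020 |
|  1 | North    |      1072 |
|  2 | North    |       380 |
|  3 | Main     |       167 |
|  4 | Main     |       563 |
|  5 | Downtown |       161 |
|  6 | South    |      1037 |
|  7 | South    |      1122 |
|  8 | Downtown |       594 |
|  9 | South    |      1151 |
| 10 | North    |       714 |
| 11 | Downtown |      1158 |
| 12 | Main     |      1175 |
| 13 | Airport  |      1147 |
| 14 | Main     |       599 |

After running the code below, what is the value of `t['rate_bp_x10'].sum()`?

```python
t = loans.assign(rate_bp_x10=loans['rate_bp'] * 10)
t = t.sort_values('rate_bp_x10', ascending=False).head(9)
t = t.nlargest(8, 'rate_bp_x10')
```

88820

add column rate_bp_x10 = loans['rate_bp'] * 10:
      branch  rate_bp  rate_bp_x10
0   Downtown     1020        10200
1      North     1072        10720
2      North      380         3800
3       Main      167         1670
4       Main      563         5630
5   Downtown      161         1610
6      South     1037        10370
7      South     1122        11220
8   Downtown      594         5940
9      South     1151        11510
10     North      714         7140
11  Downtown     1158        11580
12      Main     1175        11750
13   Airport     1147        11470
14      Main      599         5990
sort by rate_bp_x10 descending:
      branch  rate_bp  rate_bp_x10
12      Main     1175        11750
11  Downtown     1158        11580
9      South     1151        11510
13   Airport     1147        11470
7      South     1122        11220
1      North     1072        10720
6      South     1037        10370
0   Downtown     1020        10200
10     North      714         7140
14      Main      599         5990
8   Downtown      594         5940
4       Main      563         5630
2      North      380         3800
3       Main      167         1670
5   Downtown      161         1610
take first 9 rows:
      branch  rate_bp  rate_bp_x10
12      Main     1175        11750
11  Downtown     1158        11580
9      South     1151        11510
13   Airport     1147        11470
7      South     1122        11220
1      North     1072        10720
6      South     1037        10370
0   Downtown     1020        10200
10     North      714         7140
take 8 rows with largest rate_bp_x10:
      branch  rate_bp  rate_bp_x10
12      Main     1175        11750
11  Downtown     1158        11580
9      South     1151        11510
13   Airport     1147        11470
7      South     1122        11220
1      North     1072        10720
6      South     1037        10370
0   Downtown     1020        10200
So sum() = 88820.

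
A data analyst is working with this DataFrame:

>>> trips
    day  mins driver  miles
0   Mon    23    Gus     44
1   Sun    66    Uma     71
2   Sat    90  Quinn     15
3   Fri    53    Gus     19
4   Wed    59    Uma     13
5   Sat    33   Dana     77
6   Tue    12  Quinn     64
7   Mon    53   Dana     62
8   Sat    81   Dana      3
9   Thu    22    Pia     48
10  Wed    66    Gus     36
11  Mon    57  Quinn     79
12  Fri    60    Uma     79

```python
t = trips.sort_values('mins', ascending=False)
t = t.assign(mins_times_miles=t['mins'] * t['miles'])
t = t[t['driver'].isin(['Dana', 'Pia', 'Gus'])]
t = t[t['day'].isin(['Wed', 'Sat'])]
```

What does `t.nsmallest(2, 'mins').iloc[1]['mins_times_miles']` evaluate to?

2376

sort by mins descending:
    day  mins driver  miles
2   Sat    90  Quinn     15
8   Sat    81   Dana      3
1   Sun    66    Uma     71
10  Wed    66    Gus     36
12  Fri    60    Uma     79
4   Wed    59    Uma     13
11  Mon    57  Quinn     79
3   Fri    53    Gus     19
7   Mon    53   Dana     62
5   Sat    33   Dana     77
0   Mon    23    Gus     44
9   Thu    22    Pia     48
6   Tue    12  Quinn     64
add column mins_times_miles = t['mins'] * t['miles']:
    day  mins driver  miles  mins_times_miles
2   Sat    90  Quinn     15              1350
8   Sat    81   Dana      3               243
1   Sun    66    Uma     71              4686
10  Wed    66    Gus     36              2376
12  Fri    60    Uma     79              4740
4   Wed    59    Uma     13               767
11  Mon    57  Quinn     79              4503
3   Fri    53    Gus     19              1007
7   Mon    53   Dana     62              3286
5   Sat    33   Dana     77              2541
0   Mon    23    Gus     44              1012
9   Thu    22    Pia     48              1056
6   Tue    12  Quinn     64               768
filter rows where driver in ['Dana', 'Pia', 'Gus']:
    day  mins driver  miles  mins_times_miles
8   Sat    81   Dana      3               243
10  Wed    66    Gus     36              2376
3   Fri    53    Gus     19              1007
7   Mon    53   Dana     62              3286
5   Sat    33   Dana     77              2541
0   Mon    23    Gus     44              1012
9   Thu    22    Pia     48              1056
filter rows where day in ['Wed', 'Sat']:
    day  mins driver  miles  mins_times_miles
8   Sat    81   Dana      3               243
10  Wed    66    Gus     36              2376
5   Sat    33   Dana     77              2541
take 2 rows with smallest mins:
    day  mins driver  miles  mins_times_miles
5   Sat    33   Dana     77              2541
10  Wed    66    Gus     36              2376
Then the value at position 1, column 'mins_times_miles': 2376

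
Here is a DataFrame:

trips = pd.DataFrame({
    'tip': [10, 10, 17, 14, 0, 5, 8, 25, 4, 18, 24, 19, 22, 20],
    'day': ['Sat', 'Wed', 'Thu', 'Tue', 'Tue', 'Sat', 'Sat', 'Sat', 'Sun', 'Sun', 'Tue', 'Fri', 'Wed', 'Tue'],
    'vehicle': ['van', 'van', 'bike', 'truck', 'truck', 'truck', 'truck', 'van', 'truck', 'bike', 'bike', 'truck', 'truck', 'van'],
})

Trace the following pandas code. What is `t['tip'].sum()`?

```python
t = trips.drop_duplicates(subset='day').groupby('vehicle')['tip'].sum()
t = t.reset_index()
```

74

drop duplicate day (keep=first):
    tip  day vehicle
0    10  Sat     van
1    10  Wed     van
2    17  Thu    bike
3    14  Tue   truck
8     4  Sun   truck
11   19  Fri   truck
group by vehicle, sum of tip:
vehicle
bike     17
truck    37
van      20
Name: tip, dtype: int64
reset_index():
  vehicle  tip
0    bike   17
1   truck   37
2     van   20
Hence 74.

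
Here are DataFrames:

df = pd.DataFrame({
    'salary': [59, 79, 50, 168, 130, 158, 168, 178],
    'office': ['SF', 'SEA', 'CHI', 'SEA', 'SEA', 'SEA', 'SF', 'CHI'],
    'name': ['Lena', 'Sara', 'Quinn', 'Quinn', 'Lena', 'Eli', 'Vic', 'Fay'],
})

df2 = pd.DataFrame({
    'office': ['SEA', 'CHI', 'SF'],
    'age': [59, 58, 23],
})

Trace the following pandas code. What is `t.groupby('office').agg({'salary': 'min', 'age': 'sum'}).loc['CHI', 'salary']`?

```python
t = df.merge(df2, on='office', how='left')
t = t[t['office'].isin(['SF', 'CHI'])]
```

50

merge on 'office' (how='left') → 8 rows:
   salary office   name  age
0      59     SF   Lena   23
1      79    SEA   Sara   59
2      50    CHI  Quinn   58
3     168    SEA  Quinn   59
4     130    SEA   Lena   59
5     158    SEA    Eli   59
6     168     SF    Vic   23
7     178    CHI    Fay   58
filter rows where office in ['SF', 'CHI']:
   salary office   name  age
0      59     SF   Lena   23
2      50    CHI  Quinn   58
6     168     SF    Vic   23
7     178    CHI    Fay   58
group by office: min(salary), sum(age):
        salary  age
office             
CHI         50  116
SF          59   46
Then the value at row 'CHI', column 'salary': 50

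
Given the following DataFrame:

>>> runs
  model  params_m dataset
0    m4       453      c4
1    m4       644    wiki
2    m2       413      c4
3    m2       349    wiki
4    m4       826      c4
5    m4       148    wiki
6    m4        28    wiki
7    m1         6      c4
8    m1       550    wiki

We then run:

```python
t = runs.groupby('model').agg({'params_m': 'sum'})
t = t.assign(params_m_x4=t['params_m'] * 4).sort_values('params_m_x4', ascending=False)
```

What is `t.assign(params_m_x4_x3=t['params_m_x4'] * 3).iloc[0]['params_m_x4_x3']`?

25188

group by model, sum of params_m:
       params_m
model          
m1          556
m2          762
m4         2099
add column params_m_x4 = t['params_m'] * 4:
       params_m  params_m_x4
model                       
m1          556         2224
m2          762         3048
m4         2099         8396
sort by params_m_x4 descending:
       params_m  params_m_x4
model                       
m4         2099         8396
m2          762         3048
m1          556         2224
add column params_m_x4_x3 = t['params_m_x4'] * 3:
       params_m  params_m_x4  params_m_x4_x3
model                                       
m4         2099         8396           25188
m2          762         3048            9144
m1          556         2224            6672
Reading off the value at position 0, column 'params_m_x4_x3', we get 25188.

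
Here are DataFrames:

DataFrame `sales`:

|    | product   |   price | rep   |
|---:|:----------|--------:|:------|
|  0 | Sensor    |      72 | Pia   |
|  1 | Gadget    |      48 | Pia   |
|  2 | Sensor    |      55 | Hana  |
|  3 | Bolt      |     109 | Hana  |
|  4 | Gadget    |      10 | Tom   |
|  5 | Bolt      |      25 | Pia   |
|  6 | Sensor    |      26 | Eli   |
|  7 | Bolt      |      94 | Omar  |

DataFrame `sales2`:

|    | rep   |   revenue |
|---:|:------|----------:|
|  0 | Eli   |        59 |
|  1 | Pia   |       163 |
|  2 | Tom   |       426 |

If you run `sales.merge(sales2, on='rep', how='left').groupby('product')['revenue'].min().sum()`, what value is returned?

385.0

merge on 'rep' (how='left') → 8 rows:
  product  price   rep  revenue
0  Sensor     72   Pia    163.0
1  Gadget     48   Pia    163.0
2  Sensor     55  Hana      NaN
3    Bolt    109  Hana      NaN
4  Gadget     10   Tom    426.0
5    Bolt     25   Pia    163.0
6  Sensor     26   Eli     59.0
7    Bolt     94  Omar      NaN
group by product, min of revenue:
product
Bolt      163.0
Gadget    163.0
Sensor     59.0
Name: revenue, dtype: float64
sum of the resulting series → 385.0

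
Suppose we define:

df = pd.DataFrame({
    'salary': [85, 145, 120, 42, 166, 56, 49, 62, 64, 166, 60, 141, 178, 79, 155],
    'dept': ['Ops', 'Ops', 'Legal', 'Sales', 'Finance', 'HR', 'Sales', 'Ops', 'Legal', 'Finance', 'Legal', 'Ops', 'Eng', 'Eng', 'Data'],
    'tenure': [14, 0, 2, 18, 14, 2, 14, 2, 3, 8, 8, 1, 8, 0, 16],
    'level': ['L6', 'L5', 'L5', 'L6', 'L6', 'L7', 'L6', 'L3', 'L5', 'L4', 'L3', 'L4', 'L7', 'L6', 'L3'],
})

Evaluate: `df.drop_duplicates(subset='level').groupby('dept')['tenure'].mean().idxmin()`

HR

drop duplicate level (keep=first):
   salary     dept  tenure level
0      85      Ops      14    L6
1     145      Ops       0    L5
5      56       HR       2    L7
7      62      Ops       2    L3
9     166  Finance       8    L4
group by dept, mean of tenure:
dept
Finance    8.000000
HR         2.000000
Ops        5.333333
Name: tenure, dtype: float64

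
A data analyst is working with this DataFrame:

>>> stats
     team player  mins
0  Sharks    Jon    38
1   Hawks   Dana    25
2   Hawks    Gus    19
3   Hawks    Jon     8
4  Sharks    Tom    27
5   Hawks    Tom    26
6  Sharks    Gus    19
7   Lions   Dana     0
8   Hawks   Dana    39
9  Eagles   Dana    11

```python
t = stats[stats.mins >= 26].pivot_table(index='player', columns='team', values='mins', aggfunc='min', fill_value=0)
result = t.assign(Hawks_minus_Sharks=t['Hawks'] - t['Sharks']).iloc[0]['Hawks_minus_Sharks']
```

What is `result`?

filter rows where mins >= 26:
     team player  mins
0  Sharks    Jon    38
4  Sharks    Tom    27
5   Hawks    Tom    26
8   Hawks   Dana    39
pivot: rows=player, cols=team, min(mins):
team    Hawks  Sharks
player               
Dana       39       0
Jon         0      38
Tom        26      27
add column Hawks_minus_Sharks = t['Hawks'] - t['Sharks']:
team    Hawks  Sharks  Hawks_minus_Sharks
player                                   
Dana       39       0                  39
Jon         0      38                 -38
Tom        26      27                  -1
Finally, value at position 0, column 'Hawks_minus_Sharks' = 39.

39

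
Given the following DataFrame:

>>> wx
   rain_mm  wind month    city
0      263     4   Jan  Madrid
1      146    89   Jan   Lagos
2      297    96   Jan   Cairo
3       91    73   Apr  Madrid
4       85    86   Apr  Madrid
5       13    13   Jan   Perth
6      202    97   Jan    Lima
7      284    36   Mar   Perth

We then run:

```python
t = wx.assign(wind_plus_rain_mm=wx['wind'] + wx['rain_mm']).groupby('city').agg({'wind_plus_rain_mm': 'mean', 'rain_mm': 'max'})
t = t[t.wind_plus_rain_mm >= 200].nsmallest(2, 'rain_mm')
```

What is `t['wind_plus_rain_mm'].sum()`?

534.0

add column wind_plus_rain_mm = wx['wind'] + wx['rain_mm']:
   rain_mm  wind month    city  wind_plus_rain_mm
0      263     4   Jan  Madrid                267
1      146    89   Jan   Lagos                235
2      297    96   Jan   Cairo                393
3       91    73   Apr  Madrid                164
4       85    86   Apr  Madrid                171
5       13    13   Jan   Perth                 26
6      202    97   Jan    Lima                299
7      284    36   Mar   Perth                320
group by city: mean(wind_plus_rain_mm), max(rain_mm):
        wind_plus_rain_mm  rain_mm
city                              
Cairo          393.000000      297
Lagos          235.000000      146
Lima           299.000000      202
Madrid         200.666667      263
Perth          173.000000      284
filter rows where wind_plus_rain_mm >= 200:
        wind_plus_rain_mm  rain_mm
city                              
Cairo          393.000000      297
Lagos          235.000000      146
Lima           299.000000      202
Madrid         200.666667      263
take 2 rows with smallest rain_mm:
       wind_plus_rain_mm  rain_mm
city                             
Lagos              235.0      146
Lima               299.0      202
Hence 534.0.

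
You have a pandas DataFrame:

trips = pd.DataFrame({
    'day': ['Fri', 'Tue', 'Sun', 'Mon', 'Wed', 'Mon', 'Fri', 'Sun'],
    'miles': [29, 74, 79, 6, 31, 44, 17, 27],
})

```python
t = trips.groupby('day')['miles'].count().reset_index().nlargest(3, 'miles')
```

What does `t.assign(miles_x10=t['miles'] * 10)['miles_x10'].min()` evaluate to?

20

group by day, count of miles:
day
Fri    2
Mon    2
Sun    2
Tue    1
Wed    1
Name: miles, dtype: int64
reset_index():
   day  miles
0  Fri      2
1  Mon      2
2  Sun      2
3  Tue      1
4  Wed      1
take 3 rows with largest miles:
   day  miles
0  Fri      2
1  Mon      2
2  Sun      2
add column miles_x10 = t['miles'] * 10:
   day  miles  miles_x10
0  Fri      2         20
1  Mon      2         20
2  Sun      2         20
Taking the min of column 'miles_x10' gives 20.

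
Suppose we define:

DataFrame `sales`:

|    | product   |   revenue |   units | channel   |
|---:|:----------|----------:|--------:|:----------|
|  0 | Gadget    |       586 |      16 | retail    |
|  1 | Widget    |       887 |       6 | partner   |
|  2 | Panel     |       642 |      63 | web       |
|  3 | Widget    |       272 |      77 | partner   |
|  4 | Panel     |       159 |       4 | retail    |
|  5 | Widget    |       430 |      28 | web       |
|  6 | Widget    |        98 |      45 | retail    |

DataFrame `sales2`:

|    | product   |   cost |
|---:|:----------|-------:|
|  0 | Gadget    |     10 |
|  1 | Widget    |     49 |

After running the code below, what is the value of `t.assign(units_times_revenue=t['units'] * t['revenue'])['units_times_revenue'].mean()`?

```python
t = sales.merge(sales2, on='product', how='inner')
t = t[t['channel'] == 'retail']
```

6893.0

merge on 'product' (how='inner') → 5 rows:
  product  revenue  units  channel  cost
0  Gadget      586     16   retail    10
1  Widget      887      6  partner    49
2  Widget      272     77  partner    49
3  Widget      430     28      web    49
4  Widget       98     45   retail    49
filter rows where channel == 'retail':
  product  revenue  units channel  cost
0  Gadget      586     16  retail    10
4  Widget       98     45  retail    49
add column units_times_revenue = t['units'] * t['revenue']:
  product  revenue  units channel  cost  units_times_revenue
0  Gadget      586     16  retail    10                 9376
4  Widget       98     45  retail    49                 4410
So mean() = 6893.0.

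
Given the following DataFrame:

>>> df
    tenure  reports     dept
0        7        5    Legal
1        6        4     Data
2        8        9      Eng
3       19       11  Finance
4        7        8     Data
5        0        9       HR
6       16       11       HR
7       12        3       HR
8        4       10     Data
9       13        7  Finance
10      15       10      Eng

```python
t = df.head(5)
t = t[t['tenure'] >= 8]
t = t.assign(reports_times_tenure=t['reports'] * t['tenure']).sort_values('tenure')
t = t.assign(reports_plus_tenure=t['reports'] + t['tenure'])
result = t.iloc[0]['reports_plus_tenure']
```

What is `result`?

17

take first 5 rows:
   tenure  reports     dept
0       7        5    Legal
1       6        4     Data
2       8        9      Eng
3      19       11  Finance
4       7        8     Data
filter rows where tenure >= 8:
   tenure  reports     dept
2       8        9      Eng
3      19       11  Finance
add column reports_times_tenure = t['reports'] * t['tenure']:
   tenure  reports     dept  reports_times_tenure
2       8        9      Eng                    72
3      19       11  Finance                   209
sort by tenure:
   tenure  reports     dept  reports_times_tenure
2       8        9      Eng                    72
3      19       11  Finance                   209
add column reports_plus_tenure = t['reports'] + t['tenure']:
   tenure  reports     dept  reports_times_tenure  reports_plus_tenure
2       8        9      Eng                    72                   17
3      19       11  Finance                   209                   30
Reading off the value at position 0, column 'reports_plus_tenure', we get 17.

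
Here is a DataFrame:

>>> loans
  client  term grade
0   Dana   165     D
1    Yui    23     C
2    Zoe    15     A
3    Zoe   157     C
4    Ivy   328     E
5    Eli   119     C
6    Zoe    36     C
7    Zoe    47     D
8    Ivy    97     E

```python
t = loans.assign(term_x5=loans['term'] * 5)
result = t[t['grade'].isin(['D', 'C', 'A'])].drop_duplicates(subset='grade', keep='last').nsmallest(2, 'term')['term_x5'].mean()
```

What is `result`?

127.5

add column term_x5 = loans['term'] * 5:
  client  term grade  term_x5
0   Dana   165     D      825
1    Yui    23     C      115
2    Zoe    15     A       75
3    Zoe   157     C      785
4    Ivy   328     E     1640
5    Eli   119     C      595
6    Zoe    36     C      180
7    Zoe    47     D      235
8    Ivy    97     E      485
filter rows where grade in ['D', 'C', 'A']:
  client  term grade  term_x5
0   Dana   165     D      825
1    Yui    23     C      115
2    Zoe    15     A       75
3    Zoe   157     C      785
5    Eli   119     C      595
6    Zoe    36     C      180
7    Zoe    47     D      235
drop duplicate grade (keep=last):
  client  term grade  term_x5
2    Zoe    15     A       75
6    Zoe    36     C      180
7    Zoe    47     D      235
take 2 rows with smallest term:
  client  term grade  term_x5
2    Zoe    15     A       75
6    Zoe    36     C      180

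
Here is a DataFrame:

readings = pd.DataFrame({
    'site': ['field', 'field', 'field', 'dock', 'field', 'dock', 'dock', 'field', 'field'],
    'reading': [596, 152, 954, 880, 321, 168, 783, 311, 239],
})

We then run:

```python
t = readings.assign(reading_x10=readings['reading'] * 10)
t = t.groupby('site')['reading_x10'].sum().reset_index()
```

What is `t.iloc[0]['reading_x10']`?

18310

add column reading_x10 = readings['reading'] * 10:
    site  reading  reading_x10
0  field      596         5960
1  field      152         1520
2  field      954         9540
3   dock      880         8800
4  field      321         3210
5   dock      168         1680
6   dock      783         7830
7  field      311         3110
8  field      239         2390
group by site, sum of reading_x10:
site
dock     18310
field    25730
Name: reading_x10, dtype: int64
reset_index():
    site  reading_x10
0   dock        18310
1  field        25730
Hence 18310.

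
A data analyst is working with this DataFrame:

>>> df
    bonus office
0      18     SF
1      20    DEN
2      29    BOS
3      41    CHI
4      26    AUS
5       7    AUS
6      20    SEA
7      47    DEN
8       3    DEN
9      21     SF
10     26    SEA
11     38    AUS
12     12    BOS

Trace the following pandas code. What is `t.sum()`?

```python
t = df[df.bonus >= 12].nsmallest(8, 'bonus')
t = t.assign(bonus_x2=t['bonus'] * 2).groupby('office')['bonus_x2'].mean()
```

filter rows where bonus >= 12:
    bonus office
0      18     SF
1      20    DEN
2      29    BOS
3      41    CHI
4      26    AUS
6      20    SEA
7      47    DEN
9      21     SF
10     26    SEA
11     38    AUS
12     12    BOS
take 8 rows with smallest bonus:
    bonus office
12     12    BOS
0      18     SF
1      20    DEN
6      20    SEA
9      21     SF
4      26    AUS
10     26    SEA
2      29    BOS
add column bonus_x2 = t['bonus'] * 2:
    bonus office  bonus_x2
12     12    BOS        24
0      18     SF        36
1      20    DEN        40
6      20    SEA        40
9      21     SF        42
4      26    AUS        52
10     26    SEA        52
2      29    BOS        58
group by office, mean of bonus_x2:
office
AUS    52.0
BOS    41.0
DEN    40.0
SEA    46.0
SF     39.0
Name: bonus_x2, dtype: float64

218.0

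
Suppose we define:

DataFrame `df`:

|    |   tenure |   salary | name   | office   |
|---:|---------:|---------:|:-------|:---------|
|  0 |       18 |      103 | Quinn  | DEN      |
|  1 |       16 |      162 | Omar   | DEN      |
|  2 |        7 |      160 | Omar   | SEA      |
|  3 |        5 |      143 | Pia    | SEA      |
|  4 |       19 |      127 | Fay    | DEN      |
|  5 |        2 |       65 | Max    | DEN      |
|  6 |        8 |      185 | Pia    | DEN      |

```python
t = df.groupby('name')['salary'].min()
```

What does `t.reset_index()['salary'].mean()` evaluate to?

119.6

group by name, min of salary:
name
Fay      127
Max       65
Omar     160
Pia      143
Quinn    103
Name: salary, dtype: int64
reset_index():
    name  salary
0    Fay     127
1    Max      65
2   Omar     160
3    Pia     143
4  Quinn     103
Finally, mean of column 'salary' = 119.6.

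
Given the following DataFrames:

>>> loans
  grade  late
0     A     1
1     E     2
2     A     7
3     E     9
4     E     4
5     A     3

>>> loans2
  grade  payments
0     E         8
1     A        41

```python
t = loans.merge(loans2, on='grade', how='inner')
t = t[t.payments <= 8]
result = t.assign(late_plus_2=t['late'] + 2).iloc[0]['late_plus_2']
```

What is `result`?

merge on 'grade' (how='inner') → 6 rows:
  grade  late  payments
0     A     1        41
1     E     2         8
2     A     7        41
3     E     9         8
4     E     4         8
5     A     3        41
filter rows where payments <= 8:
  grade  late  payments
1     E     2         8
3     E     9         8
4     E     4         8
add column late_plus_2 = t['late'] + 2:
  grade  late  payments  late_plus_2
1     E     2         8            4
3     E     9         8           11
4     E     4         8            6

4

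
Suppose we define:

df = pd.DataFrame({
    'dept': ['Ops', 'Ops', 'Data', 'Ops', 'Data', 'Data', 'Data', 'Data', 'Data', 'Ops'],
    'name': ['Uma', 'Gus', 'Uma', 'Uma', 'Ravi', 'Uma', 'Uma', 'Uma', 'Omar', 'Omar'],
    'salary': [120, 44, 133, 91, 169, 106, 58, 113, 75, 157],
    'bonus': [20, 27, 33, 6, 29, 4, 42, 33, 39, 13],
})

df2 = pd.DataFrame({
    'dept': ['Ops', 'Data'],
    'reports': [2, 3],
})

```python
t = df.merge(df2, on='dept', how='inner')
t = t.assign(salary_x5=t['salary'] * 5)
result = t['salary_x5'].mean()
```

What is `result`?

533.0

merge on 'dept' (how='inner') → 10 rows:
   dept  name  salary  bonus  reports
0   Ops   Uma     120     20        2
1   Ops   Gus      44     27        2
2  Data   Uma     133     33        3
3   Ops   Uma      91      6        2
4  Data  Ravi     169     29        3
5  Data   Uma     106      4        3
6  Data   Uma      58     42        3
7  Data   Uma     113     33        3
8  Data  Omar      75     39        3
9   Ops  Omar     157     13        2
add column salary_x5 = t['salary'] * 5:
   dept  name  salary  bonus  reports  salary_x5
0   Ops   Uma     120     20        2        600
1   Ops   Gus      44     27        2        220
2  Data   Uma     133     33        3        665
3   Ops   Uma      91      6        2        455
4  Data  Ravi     169     29        3        845
5  Data   Uma     106      4        3        530
6  Data   Uma      58     42        3        290
7  Data   Uma     113     33        3        565
8  Data  Omar      75     39        3        375
9   Ops  Omar     157     13        2        785
Reading off the mean of column 'salary_x5', we get 533.0.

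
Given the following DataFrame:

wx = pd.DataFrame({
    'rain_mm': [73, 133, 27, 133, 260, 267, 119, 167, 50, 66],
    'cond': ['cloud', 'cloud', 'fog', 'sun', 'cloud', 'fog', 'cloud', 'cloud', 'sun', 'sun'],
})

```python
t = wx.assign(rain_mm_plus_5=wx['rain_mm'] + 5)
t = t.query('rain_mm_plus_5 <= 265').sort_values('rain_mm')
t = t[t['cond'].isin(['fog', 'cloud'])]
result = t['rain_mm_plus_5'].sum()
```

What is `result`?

add column rain_mm_plus_5 = wx['rain_mm'] + 5:
   rain_mm   cond  rain_mm_plus_5
0       73  cloud              78
1      133  cloud             138
2       27    fog              32
3      133    sun             138
4      260  cloud             265
5      267    fog             272
6      119  cloud             124
7      167  cloud             172
8       50    sun              55
9       66    sun              71
filter rows where rain_mm_plus_5 <= 265:
   rain_mm   cond  rain_mm_plus_5
0       73  cloud              78
1      133  cloud             138
2       27    fog              32
3      133    sun             138
4      260  cloud             265
6      119  cloud             124
7      167  cloud             172
8       50    sun              55
9       66    sun              71
sort by rain_mm:
   rain_mm   cond  rain_mm_plus_5
2       27    fog              32
8       50    sun              55
9       66    sun              71
0       73  cloud              78
6      119  cloud             124
1      133  cloud             138
3      133    sun             138
7      167  cloud             172
4      260  cloud             265
filter rows where cond in ['fog', 'cloud']:
   rain_mm   cond  rain_mm_plus_5
2       27    fog              32
0       73  cloud              78
6      119  cloud             124
1      133  cloud             138
7      167  cloud             172
4      260  cloud             265
Then the sum of column 'rain_mm_plus_5': 809

809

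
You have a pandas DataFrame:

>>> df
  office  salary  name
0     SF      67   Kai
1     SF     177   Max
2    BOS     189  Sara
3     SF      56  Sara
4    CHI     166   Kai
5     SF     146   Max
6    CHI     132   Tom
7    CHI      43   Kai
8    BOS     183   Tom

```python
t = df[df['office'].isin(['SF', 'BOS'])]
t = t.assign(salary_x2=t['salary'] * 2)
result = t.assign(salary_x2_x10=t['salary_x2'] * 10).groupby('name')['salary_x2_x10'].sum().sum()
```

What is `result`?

16360

filter rows where office in ['SF', 'BOS']:
  office  salary  name
0     SF      67   Kai
1     SF     177   Max
2    BOS     189  Sara
3     SF      56  Sara
5     SF     146   Max
8    BOS     183   Tom
add column salary_x2 = t['salary'] * 2:
  office  salary  name  salary_x2
0     SF      67   Kai        134
1     SF     177   Max        354
2    BOS     189  Sara        378
3     SF      56  Sara        112
5     SF     146   Max        292
8    BOS     183   Tom        366
add column salary_x2_x10 = t['salary_x2'] * 10:
  office  salary  name  salary_x2  salary_x2_x10
0     SF      67   Kai        134           1340
1     SF     177   Max        354           3540
2    BOS     189  Sara        378           3780
3     SF      56  Sara        112           1120
5     SF     146   Max        292           2920
8    BOS     183   Tom        366           3660
group by name, sum of salary_x2_x10:
name
Kai     1340
Max     6460
Sara    4900
Tom     3660
Name: salary_x2_x10, dtype: int64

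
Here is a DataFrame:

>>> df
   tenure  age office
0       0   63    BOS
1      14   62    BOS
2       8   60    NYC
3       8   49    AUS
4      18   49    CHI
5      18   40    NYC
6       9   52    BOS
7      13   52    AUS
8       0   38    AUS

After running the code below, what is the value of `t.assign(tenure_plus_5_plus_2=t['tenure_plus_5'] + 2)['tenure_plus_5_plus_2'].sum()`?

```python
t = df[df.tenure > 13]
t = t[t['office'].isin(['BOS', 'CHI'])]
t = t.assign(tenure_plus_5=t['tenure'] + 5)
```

46

filter rows where tenure > 13:
   tenure  age office
1      14   62    BOS
4      18   49    CHI
5      18   40    NYC
filter rows where office in ['BOS', 'CHI']:
   tenure  age office
1      14   62    BOS
4      18   49    CHI
add column tenure_plus_5 = t['tenure'] + 5:
   tenure  age office  tenure_plus_5
1      14   62    BOS             19
4      18   49    CHI             23
add column tenure_plus_5_plus_2 = t['tenure_plus_5'] + 2:
   tenure  age office  tenure_plus_5  tenure_plus_5_plus_2
1      14   62    BOS             19                    21
4      18   49    CHI             23                    25
Then the sum of column 'tenure_plus_5_plus_2': 46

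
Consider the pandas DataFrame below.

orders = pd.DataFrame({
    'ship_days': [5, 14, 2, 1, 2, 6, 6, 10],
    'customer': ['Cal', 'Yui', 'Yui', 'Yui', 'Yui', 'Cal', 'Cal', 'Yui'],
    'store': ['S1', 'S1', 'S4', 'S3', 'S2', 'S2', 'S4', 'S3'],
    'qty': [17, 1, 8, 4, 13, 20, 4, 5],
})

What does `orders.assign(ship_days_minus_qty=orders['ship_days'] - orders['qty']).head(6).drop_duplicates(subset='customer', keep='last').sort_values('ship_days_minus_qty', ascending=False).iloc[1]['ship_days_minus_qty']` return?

-14

add column ship_days_minus_qty = orders['ship_days'] - orders['qty']:
   ship_days customer store  qty  ship_days_minus_qty
0          5      Cal    S1   17                  -12
1         14      Yui    S1    1                   13
2          2      Yui    S4    8                   -6
3          1      Yui    S3    4                   -3
4          2      Yui    S2   13                  -11
5          6      Cal    S2   20                  -14
6          6      Cal    S4    4                    2
7         10      Yui    S3    5                    5
take first 6 rows:
   ship_days customer store  qty  ship_days_minus_qty
0          5      Cal    S1   17                  -12
1         14      Yui    S1    1                   13
2          2      Yui    S4    8                   -6
3          1      Yui    S3    4                   -3
4          2      Yui    S2   13                  -11
5          6      Cal    S2   20                  -14
drop duplicate customer (keep=last):
   ship_days customer store  qty  ship_days_minus_qty
4          2      Yui    S2   13                  -11
5          6      Cal    S2   20                  -14
sort by ship_days_minus_qty descending:
   ship_days customer store  qty  ship_days_minus_qty
4          2      Yui    S2   13                  -11
5          6      Cal    S2   20                  -14
Finally, value at position 1, column 'ship_days_minus_qty' = -14.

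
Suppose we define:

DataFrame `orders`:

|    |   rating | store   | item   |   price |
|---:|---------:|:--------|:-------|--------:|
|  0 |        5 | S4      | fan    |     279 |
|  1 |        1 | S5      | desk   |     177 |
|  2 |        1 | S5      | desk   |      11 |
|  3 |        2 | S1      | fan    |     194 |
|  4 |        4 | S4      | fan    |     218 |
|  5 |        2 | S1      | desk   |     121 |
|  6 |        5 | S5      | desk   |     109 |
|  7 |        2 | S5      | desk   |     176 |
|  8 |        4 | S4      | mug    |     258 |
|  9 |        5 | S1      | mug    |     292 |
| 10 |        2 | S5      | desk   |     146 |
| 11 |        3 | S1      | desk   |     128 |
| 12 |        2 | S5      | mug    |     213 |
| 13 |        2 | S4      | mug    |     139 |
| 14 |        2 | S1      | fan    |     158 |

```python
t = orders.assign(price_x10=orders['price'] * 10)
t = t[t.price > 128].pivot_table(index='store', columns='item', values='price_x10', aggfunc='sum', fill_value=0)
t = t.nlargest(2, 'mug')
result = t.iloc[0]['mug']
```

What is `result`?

add column price_x10 = orders['price'] * 10:
    rating store  item  price  price_x10
0        5    S4   fan    279       2790
1        1    S5  desk    177       1770
2        1    S5  desk     11        110
3        2    S1   fan    194       1940
4        4    S4   fan    218       2180
5        2    S1  desk    121       1210
6        5    S5  desk    109       1090
7        2    S5  desk    176       1760
8        4    S4   mug    258       2580
9        5    S1   mug    292       2920
10       2    S5  desk    146       1460
11       3    S1  desk    128       1280
12       2    S5   mug    213       2130
13       2    S4   mug    139       1390
14       2    S1   fan    158       1580
filter rows where price > 128:
    rating store  item  price  price_x10
0        5    S4   fan    279       2790
1        1    S5  desk    177       1770
3        2    S1   fan    194       1940
4        4    S4   fan    218       2180
7        2    S5  desk    176       1760
8        4    S4   mug    258       2580
9        5    S1   mug    292       2920
10       2    S5  desk    146       1460
12       2    S5   mug    213       2130
13       2    S4   mug    139       1390
14       2    S1   fan    158       1580
pivot: rows=store, cols=item, sum(price_x10):
item   desk   fan   mug
store                  
S1        0  3520  2920
S4        0  4970  3970
S5     4990     0  2130
take 2 rows with largest mug:
item   desk   fan   mug
store                  
S4        0  4970  3970
S1        0  3520  2920
Finally, value at position 0, column 'mug' = 3970.

3970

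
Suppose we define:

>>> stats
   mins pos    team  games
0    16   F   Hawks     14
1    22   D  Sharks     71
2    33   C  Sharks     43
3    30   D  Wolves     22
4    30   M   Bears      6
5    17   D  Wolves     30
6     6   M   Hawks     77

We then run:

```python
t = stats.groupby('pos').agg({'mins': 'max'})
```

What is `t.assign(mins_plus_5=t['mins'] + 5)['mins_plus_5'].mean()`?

group by pos, max of mins:
     mins
pos      
C      33
D      30
F      16
M      30
add column mins_plus_5 = t['mins'] + 5:
     mins  mins_plus_5
pos                   
C      33           38
D      30           35
F      16           21
M      30           35

32.25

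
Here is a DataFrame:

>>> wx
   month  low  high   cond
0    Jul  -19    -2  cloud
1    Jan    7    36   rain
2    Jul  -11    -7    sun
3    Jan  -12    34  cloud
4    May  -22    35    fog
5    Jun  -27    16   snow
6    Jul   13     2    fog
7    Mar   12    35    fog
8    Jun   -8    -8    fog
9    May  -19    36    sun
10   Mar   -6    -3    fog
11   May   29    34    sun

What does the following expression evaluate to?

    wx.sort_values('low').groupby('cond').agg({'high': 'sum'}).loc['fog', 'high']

61

sort by low:
   month  low  high   cond
5    Jun  -27    16   snow
4    May  -22    35    fog
0    Jul  -19    -2  cloud
9    May  -19    36    sun
3    Jan  -12    34  cloud
2    Jul  -11    -7    sun
8    Jun   -8    -8    fog
10   Mar   -6    -3    fog
1    Jan    7    36   rain
7    Mar   12    35    fog
6    Jul   13     2    fog
11   May   29    34    sun
group by cond, sum of high:
       high
cond       
cloud    32
fog      61
rain     36
snow     16
sun      63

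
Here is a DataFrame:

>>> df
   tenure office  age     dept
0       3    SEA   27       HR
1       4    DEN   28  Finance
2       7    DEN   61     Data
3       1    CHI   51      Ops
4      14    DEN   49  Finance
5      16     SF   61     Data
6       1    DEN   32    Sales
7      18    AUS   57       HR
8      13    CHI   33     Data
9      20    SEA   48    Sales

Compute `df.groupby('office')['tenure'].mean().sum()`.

59.0

group by office, mean of tenure:
office
AUS    18.0
CHI     7.0
DEN     6.5
SEA    11.5
SF     16.0
Name: tenure, dtype: float64
Hence 59.0.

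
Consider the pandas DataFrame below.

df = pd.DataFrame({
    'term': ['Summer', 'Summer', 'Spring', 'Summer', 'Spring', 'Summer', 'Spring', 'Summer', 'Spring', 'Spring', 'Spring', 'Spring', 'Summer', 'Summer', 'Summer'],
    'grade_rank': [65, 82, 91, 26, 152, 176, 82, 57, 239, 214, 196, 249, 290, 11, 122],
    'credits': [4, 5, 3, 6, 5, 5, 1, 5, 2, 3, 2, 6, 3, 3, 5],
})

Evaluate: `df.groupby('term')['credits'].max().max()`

6

group by term, max of credits:
term
Spring    6
Summer    6
Name: credits, dtype: int64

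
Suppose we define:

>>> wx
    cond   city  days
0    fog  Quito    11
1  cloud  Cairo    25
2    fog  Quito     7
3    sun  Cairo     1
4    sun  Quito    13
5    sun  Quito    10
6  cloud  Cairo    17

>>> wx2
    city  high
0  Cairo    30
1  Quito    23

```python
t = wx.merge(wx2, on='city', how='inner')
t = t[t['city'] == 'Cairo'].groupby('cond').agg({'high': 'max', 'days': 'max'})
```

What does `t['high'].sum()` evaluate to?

60

merge on 'city' (how='inner') → 7 rows:
    cond   city  days  high
0    fog  Quito    11    23
1  cloud  Cairo    25    30
2    fog  Quito     7    23
3    sun  Cairo     1    30
4    sun  Quito    13    23
5    sun  Quito    10    23
6  cloud  Cairo    17    30
filter rows where city == 'Cairo':
    cond   city  days  high
1  cloud  Cairo    25    30
3    sun  Cairo     1    30
6  cloud  Cairo    17    30
group by cond: max(high), max(days):
       high  days
cond             
cloud    30    25
sun      30     1
So sum() = 60.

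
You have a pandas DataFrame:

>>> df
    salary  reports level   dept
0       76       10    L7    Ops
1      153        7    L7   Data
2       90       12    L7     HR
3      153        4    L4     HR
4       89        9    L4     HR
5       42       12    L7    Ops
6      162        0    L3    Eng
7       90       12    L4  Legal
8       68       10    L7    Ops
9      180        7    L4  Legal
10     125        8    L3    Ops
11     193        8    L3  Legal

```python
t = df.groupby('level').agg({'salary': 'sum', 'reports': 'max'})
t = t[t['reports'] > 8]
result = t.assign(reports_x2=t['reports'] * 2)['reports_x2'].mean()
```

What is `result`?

group by level: sum(salary), max(reports):
       salary  reports
level                 
L3        480        8
L4        512       12
L7        429       12
filter rows where reports > 8:
       salary  reports
level                 
L4        512       12
L7        429       12
add column reports_x2 = t['reports'] * 2:
       salary  reports  reports_x2
level                             
L4        512       12          24
L7        429       12          24
The mean of column 'reports_x2' is 24.0.

24.0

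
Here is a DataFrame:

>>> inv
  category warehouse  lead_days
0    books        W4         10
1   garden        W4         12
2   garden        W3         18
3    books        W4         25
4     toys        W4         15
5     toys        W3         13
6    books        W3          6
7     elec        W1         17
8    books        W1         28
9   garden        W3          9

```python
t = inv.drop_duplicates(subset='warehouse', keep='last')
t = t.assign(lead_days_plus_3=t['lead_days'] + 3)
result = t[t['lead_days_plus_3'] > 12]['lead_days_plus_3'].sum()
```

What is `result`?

49

drop duplicate warehouse (keep=last):
  category warehouse  lead_days
4     toys        W4         15
8    books        W1         28
9   garden        W3          9
add column lead_days_plus_3 = t['lead_days'] + 3:
  category warehouse  lead_days  lead_days_plus_3
4     toys        W4         15                18
8    books        W1         28                31
9   garden        W3          9                12
filter rows where lead_days_plus_3 > 12:
  category warehouse  lead_days  lead_days_plus_3
4     toys        W4         15                18
8    books        W1         28                31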